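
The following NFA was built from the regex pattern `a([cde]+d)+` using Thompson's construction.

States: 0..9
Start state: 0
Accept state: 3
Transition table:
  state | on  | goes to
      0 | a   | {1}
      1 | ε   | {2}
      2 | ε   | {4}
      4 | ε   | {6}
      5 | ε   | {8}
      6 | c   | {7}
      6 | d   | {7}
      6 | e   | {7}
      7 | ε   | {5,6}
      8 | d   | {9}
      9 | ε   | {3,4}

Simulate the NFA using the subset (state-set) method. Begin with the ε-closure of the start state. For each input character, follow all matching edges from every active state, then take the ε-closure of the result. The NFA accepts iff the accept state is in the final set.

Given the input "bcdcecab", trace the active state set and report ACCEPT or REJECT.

initial (ε-close {0}): {0}
'b' @ 1: {}  — state set empty
rest 'cdcecab' ignored (set empty)
end set {} — state 3 not in

Answer: REJECT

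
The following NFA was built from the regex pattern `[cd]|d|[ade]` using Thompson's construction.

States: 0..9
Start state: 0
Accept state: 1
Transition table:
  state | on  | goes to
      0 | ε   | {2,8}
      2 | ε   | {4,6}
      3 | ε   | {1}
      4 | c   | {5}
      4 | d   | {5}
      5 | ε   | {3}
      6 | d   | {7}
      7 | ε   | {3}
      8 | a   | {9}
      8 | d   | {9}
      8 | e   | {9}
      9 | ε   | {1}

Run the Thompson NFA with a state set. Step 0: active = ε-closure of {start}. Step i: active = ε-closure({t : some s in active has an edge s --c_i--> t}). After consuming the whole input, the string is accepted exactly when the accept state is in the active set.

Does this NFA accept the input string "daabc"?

Answer: REJECT

Steps:
S₀ = ε-closure({0}) = {0,2,4,6,8}
'd' @ 1: {1,3,5,7,9}  ✓accept
'a' @ 2: {}  — dead — no transitions
rest 'abc' ignored (set empty)
final: {}; accept 1 not in set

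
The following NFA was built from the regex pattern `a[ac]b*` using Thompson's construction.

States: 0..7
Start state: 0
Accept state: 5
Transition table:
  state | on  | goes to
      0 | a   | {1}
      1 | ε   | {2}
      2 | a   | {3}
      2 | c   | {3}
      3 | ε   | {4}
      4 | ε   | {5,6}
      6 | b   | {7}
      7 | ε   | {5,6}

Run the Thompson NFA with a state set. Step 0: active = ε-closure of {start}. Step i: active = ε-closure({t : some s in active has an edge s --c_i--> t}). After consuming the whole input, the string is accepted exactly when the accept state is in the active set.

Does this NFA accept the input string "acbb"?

S₀ = ε-closure({0}) = {0}
'a' @ 1: {1,2}
'c' @ 2: {3,4,5,6}  ✓accept
'b' @ 3: {5,6,7}  ✓accept
'b' @ 4: {5,6,7}  ✓accept
end set {5,6,7} — state 5 in

Answer: ACCEPT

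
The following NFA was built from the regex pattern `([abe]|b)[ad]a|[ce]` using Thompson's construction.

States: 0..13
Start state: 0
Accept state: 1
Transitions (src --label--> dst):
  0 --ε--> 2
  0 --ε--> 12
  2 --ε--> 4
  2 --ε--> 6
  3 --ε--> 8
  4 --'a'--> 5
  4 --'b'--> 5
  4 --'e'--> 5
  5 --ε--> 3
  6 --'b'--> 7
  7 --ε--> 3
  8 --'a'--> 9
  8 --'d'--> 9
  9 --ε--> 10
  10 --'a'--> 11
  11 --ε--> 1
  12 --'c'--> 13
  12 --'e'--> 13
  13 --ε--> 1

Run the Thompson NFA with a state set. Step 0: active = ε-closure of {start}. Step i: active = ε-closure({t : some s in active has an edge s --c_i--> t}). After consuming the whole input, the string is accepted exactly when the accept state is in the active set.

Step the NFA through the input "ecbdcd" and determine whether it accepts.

S₀ = ε-closure({0}) = {0,2,4,6,12}
'e' @ 1: {1,3,5,8,13}  [accepting]
'c' @ 2: {}  — no active states
rest 'bdcd' ignored (set empty)
end set {} — state 1 not in

Answer: REJECT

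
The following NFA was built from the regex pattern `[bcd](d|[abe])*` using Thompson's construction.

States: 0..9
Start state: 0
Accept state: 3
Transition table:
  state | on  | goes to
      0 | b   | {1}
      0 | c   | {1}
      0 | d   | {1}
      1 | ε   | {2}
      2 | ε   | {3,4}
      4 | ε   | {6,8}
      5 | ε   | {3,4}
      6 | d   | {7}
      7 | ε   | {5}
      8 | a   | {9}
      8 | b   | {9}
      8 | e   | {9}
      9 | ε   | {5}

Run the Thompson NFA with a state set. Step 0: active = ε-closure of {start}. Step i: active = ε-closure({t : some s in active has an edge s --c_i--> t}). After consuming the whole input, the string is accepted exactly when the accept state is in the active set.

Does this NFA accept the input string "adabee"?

Answer: REJECT

Trace:
start: ε-closure({0}) = {0}
'a' @ 1: {}  — no active states
rest 'dabee' ignored (set empty)
after full input: {}  (accept=3 not in)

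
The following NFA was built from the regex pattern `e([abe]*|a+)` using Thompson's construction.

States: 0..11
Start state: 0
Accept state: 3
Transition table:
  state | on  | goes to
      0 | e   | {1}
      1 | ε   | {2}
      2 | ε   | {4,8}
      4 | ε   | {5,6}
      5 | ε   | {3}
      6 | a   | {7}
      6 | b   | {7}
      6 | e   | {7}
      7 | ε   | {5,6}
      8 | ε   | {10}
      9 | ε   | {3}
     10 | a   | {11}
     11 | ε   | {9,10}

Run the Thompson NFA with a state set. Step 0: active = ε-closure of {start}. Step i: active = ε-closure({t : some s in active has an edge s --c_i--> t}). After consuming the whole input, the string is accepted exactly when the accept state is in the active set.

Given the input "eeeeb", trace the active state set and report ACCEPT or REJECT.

initial (ε-close {0}): {0}
'e' @ 1: {1,2,3,4,5,6,8,10}  ✓accept
'e' @ 2: {3,5,6,7}  ✓accept
'e' @ 3: {3,5,6,7}  ✓accept
'e' @ 4: {3,5,6,7}  ✓accept
'b' @ 5: {3,5,6,7}  ✓accept
after full input: {3,5,6,7}  (accept=3 in)

Answer: ACCEPT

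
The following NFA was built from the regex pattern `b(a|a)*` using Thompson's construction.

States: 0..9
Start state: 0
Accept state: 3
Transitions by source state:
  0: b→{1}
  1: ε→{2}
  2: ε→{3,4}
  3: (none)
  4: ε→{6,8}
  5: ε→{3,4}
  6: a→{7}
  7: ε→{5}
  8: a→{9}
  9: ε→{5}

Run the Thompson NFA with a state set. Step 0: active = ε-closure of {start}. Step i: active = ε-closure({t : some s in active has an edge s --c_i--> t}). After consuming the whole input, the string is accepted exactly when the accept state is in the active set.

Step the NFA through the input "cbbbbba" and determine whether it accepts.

start: ε-closure({0}) = {0}
'c' @ 1: {}  — dead — no transitions
rest 'bbbbba' ignored (set empty)
after full input: {}  (accept=3 not in)

Answer: REJECT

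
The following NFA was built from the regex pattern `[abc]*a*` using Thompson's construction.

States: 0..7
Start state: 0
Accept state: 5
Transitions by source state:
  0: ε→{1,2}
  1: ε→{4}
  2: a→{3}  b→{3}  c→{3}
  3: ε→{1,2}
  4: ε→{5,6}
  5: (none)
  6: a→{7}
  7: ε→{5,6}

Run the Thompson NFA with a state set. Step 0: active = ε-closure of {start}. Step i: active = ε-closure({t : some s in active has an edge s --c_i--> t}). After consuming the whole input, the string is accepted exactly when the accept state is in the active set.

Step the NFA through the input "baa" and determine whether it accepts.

start: ε-closure({0}) = {0,1,2,4,5,6}
'b' @ 1: {1,2,3,4,5,6}  [accepting]
'a' @ 2: {1,2,3,4,5,6,7}  [accepting]
'a' @ 3: {1,2,3,4,5,6,7}  [accepting]
end set {1,2,3,4,5,6,7} — state 5 in

Answer: ACCEPT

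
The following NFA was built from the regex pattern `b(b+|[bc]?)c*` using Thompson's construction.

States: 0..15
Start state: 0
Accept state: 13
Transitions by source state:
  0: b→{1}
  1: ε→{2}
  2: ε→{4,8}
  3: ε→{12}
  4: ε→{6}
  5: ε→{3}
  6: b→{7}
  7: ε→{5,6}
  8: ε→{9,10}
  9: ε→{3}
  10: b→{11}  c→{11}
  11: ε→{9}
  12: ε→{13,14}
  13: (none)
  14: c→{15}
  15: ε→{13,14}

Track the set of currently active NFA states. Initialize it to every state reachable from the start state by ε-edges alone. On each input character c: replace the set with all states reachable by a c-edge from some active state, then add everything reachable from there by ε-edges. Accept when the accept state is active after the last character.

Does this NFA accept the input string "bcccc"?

start: ε-closure({0}) = {0}
'b' @ 1: {1,2,3,4,6,8,9,10,12,13,14}  ✓accept
'c' @ 2: {3,9,11,12,13,14,15}  ✓accept
'c' @ 3: {13,14,15}  ✓accept
'c' @ 4: {13,14,15}  ✓accept
'c' @ 5: {13,14,15}  ✓accept
after full input: {13,14,15}  (accept=13 in)

Answer: ACCEPT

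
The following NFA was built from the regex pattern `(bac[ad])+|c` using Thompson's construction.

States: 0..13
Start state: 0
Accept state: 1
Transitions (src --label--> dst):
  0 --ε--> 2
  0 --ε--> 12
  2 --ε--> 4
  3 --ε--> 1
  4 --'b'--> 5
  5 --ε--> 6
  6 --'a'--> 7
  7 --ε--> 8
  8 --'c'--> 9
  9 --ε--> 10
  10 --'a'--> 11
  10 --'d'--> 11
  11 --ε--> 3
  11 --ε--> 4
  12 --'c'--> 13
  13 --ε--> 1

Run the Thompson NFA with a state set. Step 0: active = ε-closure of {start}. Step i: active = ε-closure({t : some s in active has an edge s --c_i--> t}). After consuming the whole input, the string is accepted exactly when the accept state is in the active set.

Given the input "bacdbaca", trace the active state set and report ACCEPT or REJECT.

start: ε-closure({0}) = {0,2,4,12}
'b' @ 1: {5,6}
'a' @ 2: {7,8}
'c' @ 3: {9,10}
'd' @ 4: {1,3,4,11}  ✓accept
'b' @ 5: {5,6}
'a' @ 6: {7,8}
'c' @ 7: {9,10}
'a' @ 8: {1,3,4,11}  ✓accept
end set {1,3,4,11} — state 1 in

Answer: ACCEPT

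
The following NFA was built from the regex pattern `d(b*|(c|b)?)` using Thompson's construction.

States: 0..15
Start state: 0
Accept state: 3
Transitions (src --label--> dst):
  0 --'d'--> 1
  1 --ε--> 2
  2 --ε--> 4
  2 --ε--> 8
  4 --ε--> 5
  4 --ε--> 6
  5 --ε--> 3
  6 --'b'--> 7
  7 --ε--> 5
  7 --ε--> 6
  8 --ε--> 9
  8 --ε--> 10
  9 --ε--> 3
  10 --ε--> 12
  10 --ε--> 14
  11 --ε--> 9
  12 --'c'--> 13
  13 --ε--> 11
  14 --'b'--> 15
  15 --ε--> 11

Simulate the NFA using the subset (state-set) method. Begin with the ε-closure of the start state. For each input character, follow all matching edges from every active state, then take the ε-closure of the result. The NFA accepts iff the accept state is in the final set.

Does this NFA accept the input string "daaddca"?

S₀ = ε-closure({0}) = {0}
'd' @ 1: {1,2,3,4,5,6,8,9,10,12,14}  [accepting]
'a' @ 2: {}  — dead — no transitions
rest 'addca' ignored (set empty)
after full input: {}  (accept=3 not in)

Answer: REJECT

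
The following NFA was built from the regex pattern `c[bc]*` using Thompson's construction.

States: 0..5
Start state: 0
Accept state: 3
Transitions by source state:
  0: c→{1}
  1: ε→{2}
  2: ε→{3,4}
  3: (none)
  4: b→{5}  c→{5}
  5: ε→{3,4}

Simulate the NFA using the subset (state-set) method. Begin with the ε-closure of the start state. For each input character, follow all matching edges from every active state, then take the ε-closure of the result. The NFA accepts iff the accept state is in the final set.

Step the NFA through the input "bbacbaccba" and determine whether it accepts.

S₀ = ε-closure({0}) = {0}
'b' @ 1: {}  — no active states
rest 'bacbaccba' ignored (set empty)
after full input: {}  (accept=3 not in)

Answer: REJECT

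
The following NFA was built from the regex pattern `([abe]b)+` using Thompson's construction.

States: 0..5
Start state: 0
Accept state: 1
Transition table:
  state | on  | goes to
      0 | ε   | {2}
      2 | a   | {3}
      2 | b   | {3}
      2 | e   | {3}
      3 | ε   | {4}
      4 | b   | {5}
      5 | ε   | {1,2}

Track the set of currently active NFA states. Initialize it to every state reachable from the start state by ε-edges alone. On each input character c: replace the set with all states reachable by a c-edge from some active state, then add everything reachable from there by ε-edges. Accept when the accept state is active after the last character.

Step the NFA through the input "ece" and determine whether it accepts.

start: ε-closure({0}) = {0,2}
'e' @ 1: {3,4}
'c' @ 2: {}  — state set empty
rest 'e' ignored (set empty)
final: {}; accept 1 not in set

Answer: REJECT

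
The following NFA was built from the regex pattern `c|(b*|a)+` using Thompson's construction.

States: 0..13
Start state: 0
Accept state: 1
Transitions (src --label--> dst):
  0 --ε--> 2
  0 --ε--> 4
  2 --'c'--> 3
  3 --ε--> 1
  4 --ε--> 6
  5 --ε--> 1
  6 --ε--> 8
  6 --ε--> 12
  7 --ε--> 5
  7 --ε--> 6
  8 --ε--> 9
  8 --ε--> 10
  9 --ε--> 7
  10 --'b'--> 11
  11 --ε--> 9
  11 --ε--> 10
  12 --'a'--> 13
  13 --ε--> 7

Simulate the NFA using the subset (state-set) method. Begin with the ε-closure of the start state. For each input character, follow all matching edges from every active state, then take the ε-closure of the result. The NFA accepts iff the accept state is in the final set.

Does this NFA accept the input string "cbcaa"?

S₀ = ε-closure({0}) = {0,1,2,4,5,6,7,8,9,10,12}
'c' @ 1: {1,3}  [accepting]
'b' @ 2: {}  — dead — no transitions
rest 'caa' ignored (set empty)
end set {} — state 1 not in

Answer: REJECT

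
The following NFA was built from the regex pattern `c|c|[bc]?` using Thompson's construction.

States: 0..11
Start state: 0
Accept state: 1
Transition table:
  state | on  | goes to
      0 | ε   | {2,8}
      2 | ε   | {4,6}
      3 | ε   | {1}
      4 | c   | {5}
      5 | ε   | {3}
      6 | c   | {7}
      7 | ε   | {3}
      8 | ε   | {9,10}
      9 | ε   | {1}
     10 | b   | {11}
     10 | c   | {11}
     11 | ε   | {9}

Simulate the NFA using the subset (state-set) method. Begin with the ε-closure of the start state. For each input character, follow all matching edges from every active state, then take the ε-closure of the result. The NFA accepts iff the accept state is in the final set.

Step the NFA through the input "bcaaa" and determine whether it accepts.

S₀ = ε-closure({0}) = {0,1,2,4,6,8,9,10}
'b' @ 1: {1,9,11}  ✓accept
'c' @ 2: {}  — no active states
rest 'aaa' ignored (set empty)
after full input: {}  (accept=1 not in)

Answer: REJECT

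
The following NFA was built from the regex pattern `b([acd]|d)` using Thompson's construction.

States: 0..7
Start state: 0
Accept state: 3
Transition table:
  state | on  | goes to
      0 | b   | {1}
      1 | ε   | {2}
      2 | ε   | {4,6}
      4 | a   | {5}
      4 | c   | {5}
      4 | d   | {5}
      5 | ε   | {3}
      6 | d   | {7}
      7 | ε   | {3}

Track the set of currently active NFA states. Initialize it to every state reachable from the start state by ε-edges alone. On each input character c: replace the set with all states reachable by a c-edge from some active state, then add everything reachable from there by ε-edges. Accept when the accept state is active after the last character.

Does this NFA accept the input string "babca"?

S₀ = ε-closure({0}) = {0}
'b' @ 1: {1,2,4,6}
'a' @ 2: {3,5}  (accept∈set)
'b' @ 3: {}  — dead — no transitions
rest 'ca' ignored (set empty)
after full input: {}  (accept=3 not in)

Answer: REJECT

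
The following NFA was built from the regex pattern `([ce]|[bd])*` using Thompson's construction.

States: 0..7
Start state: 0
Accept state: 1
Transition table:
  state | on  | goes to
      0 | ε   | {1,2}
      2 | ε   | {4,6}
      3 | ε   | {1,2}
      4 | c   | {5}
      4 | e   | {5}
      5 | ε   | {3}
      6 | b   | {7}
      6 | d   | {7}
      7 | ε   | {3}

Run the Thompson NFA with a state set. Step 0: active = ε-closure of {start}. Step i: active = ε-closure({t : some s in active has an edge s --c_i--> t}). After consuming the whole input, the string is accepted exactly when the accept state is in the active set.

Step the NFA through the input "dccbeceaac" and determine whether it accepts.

initial (ε-close {0}): {0,1,2,4,6}
'd' @ 1: {1,2,3,4,6,7}  (accept∈set)
'c' @ 2: {1,2,3,4,5,6}  (accept∈set)
'c' @ 3: {1,2,3,4,5,6}  (accept∈set)
'b' @ 4: {1,2,3,4,6,7}  (accept∈set)
'e' @ 5: {1,2,3,4,5,6}  (accept∈set)
'c' @ 6: {1,2,3,4,5,6}  (accept∈set)
'e' @ 7: {1,2,3,4,5,6}  (accept∈set)
'a' @ 8: {}  — no active states
rest 'ac' ignored (set empty)
end set {} — state 1 not in

Answer: REJECT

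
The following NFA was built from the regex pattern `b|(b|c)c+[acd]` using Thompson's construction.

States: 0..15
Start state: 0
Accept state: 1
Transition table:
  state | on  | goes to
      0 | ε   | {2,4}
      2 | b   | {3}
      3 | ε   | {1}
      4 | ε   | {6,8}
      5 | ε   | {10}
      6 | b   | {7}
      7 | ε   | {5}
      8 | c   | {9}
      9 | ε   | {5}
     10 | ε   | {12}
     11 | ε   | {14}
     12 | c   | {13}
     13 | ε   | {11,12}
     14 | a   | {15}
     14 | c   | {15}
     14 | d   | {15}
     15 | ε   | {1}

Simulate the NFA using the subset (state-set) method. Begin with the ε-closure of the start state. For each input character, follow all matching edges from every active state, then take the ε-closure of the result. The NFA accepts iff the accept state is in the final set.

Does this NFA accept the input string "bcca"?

Answer: ACCEPT

Derivation:
initial (ε-close {0}): {0,2,4,6,8}
'b' @ 1: {1,3,5,7,10,12}  (accept∈set)
'c' @ 2: {11,12,13,14}
'c' @ 3: {1,11,12,13,14,15}  (accept∈set)
'a' @ 4: {1,15}  (accept∈set)
after full input: {1,15}  (accept=1 in)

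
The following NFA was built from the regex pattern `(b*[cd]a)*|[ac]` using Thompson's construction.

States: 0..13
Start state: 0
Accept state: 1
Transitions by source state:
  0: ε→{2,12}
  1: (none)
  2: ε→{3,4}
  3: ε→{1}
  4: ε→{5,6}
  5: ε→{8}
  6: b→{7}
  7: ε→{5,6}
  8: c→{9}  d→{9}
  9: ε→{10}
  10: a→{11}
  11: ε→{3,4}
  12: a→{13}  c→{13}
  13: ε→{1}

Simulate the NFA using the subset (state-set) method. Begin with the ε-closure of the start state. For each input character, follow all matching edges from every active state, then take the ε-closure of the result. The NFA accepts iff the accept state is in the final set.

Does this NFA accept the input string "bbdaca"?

Answer: ACCEPT

Steps:
start: ε-closure({0}) = {0,1,2,3,4,5,6,8,12}
'b' @ 1: {5,6,7,8}
'b' @ 2: {5,6,7,8}
'd' @ 3: {9,10}
'a' @ 4: {1,3,4,5,6,8,11}  [accepting]
'c' @ 5: {9,10}
'a' @ 6: {1,3,4,5,6,8,11}  [accepting]
end set {1,3,4,5,6,8,11} — state 1 in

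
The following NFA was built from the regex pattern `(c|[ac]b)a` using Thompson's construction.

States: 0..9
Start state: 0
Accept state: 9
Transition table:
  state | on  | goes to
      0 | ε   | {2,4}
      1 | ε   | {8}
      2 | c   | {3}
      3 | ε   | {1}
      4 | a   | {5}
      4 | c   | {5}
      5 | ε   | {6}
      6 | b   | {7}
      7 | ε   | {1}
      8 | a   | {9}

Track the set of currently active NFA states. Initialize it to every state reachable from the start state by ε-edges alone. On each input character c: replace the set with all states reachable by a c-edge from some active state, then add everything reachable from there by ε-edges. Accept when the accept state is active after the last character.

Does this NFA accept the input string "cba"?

Answer: ACCEPT

Derivation:
S₀ = ε-closure({0}) = {0,2,4}
'c' @ 1: {1,3,5,6,8}
'b' @ 2: {1,7,8}
'a' @ 3: {9}  ✓accept
end set {9} — state 9 in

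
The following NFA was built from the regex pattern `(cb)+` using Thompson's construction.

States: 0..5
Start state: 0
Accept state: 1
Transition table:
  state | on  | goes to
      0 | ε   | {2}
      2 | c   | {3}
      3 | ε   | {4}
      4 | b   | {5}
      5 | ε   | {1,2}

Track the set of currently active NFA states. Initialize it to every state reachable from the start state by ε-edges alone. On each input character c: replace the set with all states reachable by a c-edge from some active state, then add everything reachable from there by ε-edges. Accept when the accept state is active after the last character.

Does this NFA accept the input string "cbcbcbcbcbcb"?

Answer: ACCEPT

Steps:
S₀ = ε-closure({0}) = {0,2}
'c' @ 1: {3,4}
'b' @ 2: {1,2,5}  [accepting]
'c' @ 3: {3,4}
'b' @ 4: {1,2,5}  [accepting]
'c' @ 5: {3,4}
'b' @ 6: {1,2,5}  [accepting]
'c' @ 7: {3,4}
'b' @ 8: {1,2,5}  [accepting]
'c' @ 9: {3,4}
'b' @ 10: {1,2,5}  [accepting]
'c' @ 11: {3,4}
'b' @ 12: {1,2,5}  [accepting]
end set {1,2,5} — state 1 in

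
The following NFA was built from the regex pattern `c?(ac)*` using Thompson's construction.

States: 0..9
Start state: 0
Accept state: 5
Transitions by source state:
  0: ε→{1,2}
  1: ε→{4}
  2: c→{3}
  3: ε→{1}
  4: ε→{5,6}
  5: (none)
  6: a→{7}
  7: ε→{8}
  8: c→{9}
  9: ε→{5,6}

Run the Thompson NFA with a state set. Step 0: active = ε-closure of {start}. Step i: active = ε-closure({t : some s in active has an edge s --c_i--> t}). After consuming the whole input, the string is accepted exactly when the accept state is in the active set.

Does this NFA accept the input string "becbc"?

Answer: REJECT

Derivation:
S₀ = ε-closure({0}) = {0,1,2,4,5,6}
'b' @ 1: {}  — state set empty
rest 'ecbc' ignored (set empty)
after full input: {}  (accept=5 not in)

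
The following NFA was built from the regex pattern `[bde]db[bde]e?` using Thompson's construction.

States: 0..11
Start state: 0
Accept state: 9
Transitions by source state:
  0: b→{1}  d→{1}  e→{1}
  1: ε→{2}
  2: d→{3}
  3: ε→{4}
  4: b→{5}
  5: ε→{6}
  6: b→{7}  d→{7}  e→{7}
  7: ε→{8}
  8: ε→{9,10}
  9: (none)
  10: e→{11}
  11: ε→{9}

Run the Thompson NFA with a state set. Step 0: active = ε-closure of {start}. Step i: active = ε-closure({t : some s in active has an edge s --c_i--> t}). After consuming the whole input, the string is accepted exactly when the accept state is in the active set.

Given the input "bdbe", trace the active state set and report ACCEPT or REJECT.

start: ε-closure({0}) = {0}
'b' @ 1: {1,2}
'd' @ 2: {3,4}
'b' @ 3: {5,6}
'e' @ 4: {7,8,9,10}  [accepting]
final: {7,8,9,10}; accept 9 in set

Answer: ACCEPT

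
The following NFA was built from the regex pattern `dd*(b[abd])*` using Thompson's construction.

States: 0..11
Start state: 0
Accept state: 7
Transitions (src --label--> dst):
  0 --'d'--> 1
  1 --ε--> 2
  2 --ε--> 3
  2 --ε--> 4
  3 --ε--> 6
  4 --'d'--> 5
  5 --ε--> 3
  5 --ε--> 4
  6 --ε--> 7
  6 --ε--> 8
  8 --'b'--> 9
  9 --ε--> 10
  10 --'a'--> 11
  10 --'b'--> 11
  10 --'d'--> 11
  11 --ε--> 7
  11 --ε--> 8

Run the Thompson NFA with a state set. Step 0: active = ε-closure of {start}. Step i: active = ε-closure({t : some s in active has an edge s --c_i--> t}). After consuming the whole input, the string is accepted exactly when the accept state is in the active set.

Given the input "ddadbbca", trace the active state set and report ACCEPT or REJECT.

start: ε-closure({0}) = {0}
'd' @ 1: {1,2,3,4,6,7,8}  (accept∈set)
'd' @ 2: {3,4,5,6,7,8}  (accept∈set)
'a' @ 3: {}  — dead — no transitions
rest 'dbbca' ignored (set empty)
after full input: {}  (accept=7 not in)

Answer: REJECT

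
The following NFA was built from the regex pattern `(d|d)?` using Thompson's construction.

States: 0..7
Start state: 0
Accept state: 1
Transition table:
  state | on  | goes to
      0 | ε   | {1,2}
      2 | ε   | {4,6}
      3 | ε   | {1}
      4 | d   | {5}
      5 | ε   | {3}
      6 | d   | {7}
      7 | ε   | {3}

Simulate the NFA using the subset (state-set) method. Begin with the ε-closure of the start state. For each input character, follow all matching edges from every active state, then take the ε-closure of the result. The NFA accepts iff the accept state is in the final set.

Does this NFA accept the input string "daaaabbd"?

S₀ = ε-closure({0}) = {0,1,2,4,6}
'd' @ 1: {1,3,5,7}  [accepting]
'a' @ 2: {}  — state set empty
rest 'aaabbd' ignored (set empty)
final: {}; accept 1 not in set

Answer: REJECT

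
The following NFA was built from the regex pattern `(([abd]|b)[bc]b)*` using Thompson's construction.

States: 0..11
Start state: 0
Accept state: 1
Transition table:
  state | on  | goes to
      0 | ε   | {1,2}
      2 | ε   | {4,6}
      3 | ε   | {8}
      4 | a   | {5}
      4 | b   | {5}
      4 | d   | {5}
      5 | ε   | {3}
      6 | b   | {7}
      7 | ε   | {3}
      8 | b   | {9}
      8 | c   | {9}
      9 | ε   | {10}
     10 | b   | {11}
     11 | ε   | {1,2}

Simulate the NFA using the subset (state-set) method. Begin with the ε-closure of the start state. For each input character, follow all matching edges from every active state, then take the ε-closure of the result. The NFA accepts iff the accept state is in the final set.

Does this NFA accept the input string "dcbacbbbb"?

start: ε-closure({0}) = {0,1,2,4,6}
'd' @ 1: {3,5,8}
'c' @ 2: {9,10}
'b' @ 3: {1,2,4,6,11}  ✓accept
'a' @ 4: {3,5,8}
'c' @ 5: {9,10}
'b' @ 6: {1,2,4,6,11}  ✓accept
'b' @ 7: {3,5,7,8}
'b' @ 8: {9,10}
'b' @ 9: {1,2,4,6,11}  ✓accept
after full input: {1,2,4,6,11}  (accept=1 in)

Answer: ACCEPT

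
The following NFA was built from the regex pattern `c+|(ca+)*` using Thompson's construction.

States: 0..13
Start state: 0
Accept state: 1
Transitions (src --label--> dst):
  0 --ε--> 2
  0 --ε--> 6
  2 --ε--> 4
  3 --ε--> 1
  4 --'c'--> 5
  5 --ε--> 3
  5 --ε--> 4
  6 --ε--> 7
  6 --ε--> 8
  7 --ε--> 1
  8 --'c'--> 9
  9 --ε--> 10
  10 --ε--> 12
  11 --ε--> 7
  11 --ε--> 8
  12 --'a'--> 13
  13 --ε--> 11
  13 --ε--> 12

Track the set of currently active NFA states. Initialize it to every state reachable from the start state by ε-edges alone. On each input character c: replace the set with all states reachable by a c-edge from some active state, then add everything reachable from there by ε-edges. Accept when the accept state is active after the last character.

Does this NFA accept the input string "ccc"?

Answer: ACCEPT

Derivation:
start: ε-closure({0}) = {0,1,2,4,6,7,8}
'c' @ 1: {1,3,4,5,9,10,12}  ✓accept
'c' @ 2: {1,3,4,5}  ✓accept
'c' @ 3: {1,3,4,5}  ✓accept
after full input: {1,3,4,5}  (accept=1 in)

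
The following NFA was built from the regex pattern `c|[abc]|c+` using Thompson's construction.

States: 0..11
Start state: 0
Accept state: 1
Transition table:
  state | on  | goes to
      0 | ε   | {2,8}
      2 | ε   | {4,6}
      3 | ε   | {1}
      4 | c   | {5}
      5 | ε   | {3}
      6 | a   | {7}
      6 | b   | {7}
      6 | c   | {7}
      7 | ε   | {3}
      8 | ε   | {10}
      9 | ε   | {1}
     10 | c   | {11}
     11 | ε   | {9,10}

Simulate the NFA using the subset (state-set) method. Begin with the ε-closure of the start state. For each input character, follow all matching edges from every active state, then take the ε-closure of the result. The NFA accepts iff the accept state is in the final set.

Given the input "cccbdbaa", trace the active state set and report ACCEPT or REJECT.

Answer: REJECT

Trace:
S₀ = ε-closure({0}) = {0,2,4,6,8,10}
'c' @ 1: {1,3,5,7,9,10,11}  (accept∈set)
'c' @ 2: {1,9,10,11}  (accept∈set)
'c' @ 3: {1,9,10,11}  (accept∈set)
'b' @ 4: {}  — dead — no transitions
rest 'dbaa' ignored (set empty)
end set {} — state 1 not in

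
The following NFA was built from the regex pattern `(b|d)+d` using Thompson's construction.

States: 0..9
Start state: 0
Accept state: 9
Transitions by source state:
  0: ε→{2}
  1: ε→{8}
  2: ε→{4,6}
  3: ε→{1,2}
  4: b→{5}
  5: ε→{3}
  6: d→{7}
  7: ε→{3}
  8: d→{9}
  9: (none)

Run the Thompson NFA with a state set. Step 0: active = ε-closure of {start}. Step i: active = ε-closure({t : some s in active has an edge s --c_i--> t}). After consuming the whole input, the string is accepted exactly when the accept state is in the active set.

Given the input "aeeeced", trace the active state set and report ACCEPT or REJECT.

S₀ = ε-closure({0}) = {0,2,4,6}
'a' @ 1: {}  — state set empty
rest 'eeeced' ignored (set empty)
final: {}; accept 9 not in set

Answer: REJECT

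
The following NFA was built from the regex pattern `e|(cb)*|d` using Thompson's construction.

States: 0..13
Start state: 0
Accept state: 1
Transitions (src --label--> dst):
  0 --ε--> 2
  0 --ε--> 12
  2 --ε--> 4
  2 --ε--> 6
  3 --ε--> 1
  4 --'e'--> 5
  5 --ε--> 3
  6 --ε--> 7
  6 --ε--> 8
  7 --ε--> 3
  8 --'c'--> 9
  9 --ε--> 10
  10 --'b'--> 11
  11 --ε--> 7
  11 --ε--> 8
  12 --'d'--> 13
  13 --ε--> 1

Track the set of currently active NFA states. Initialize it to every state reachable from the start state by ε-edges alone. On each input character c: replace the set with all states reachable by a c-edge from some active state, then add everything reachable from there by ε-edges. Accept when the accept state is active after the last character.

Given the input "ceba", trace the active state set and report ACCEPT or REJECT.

initial (ε-close {0}): {0,1,2,3,4,6,7,8,12}
'c' @ 1: {9,10}
'e' @ 2: {}  — no active states
rest 'ba' ignored (set empty)
end set {} — state 1 not in

Answer: REJECT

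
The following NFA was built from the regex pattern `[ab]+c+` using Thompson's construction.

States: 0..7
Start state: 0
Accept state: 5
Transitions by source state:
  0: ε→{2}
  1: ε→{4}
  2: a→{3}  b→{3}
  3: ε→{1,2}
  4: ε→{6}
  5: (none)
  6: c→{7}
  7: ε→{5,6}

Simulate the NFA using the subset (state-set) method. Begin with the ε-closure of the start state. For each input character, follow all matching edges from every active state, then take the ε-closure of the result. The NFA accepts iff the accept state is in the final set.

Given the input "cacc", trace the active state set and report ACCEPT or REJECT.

initial (ε-close {0}): {0,2}
'c' @ 1: {}  — dead — no transitions
rest 'acc' ignored (set empty)
end set {} — state 5 not in

Answer: REJECT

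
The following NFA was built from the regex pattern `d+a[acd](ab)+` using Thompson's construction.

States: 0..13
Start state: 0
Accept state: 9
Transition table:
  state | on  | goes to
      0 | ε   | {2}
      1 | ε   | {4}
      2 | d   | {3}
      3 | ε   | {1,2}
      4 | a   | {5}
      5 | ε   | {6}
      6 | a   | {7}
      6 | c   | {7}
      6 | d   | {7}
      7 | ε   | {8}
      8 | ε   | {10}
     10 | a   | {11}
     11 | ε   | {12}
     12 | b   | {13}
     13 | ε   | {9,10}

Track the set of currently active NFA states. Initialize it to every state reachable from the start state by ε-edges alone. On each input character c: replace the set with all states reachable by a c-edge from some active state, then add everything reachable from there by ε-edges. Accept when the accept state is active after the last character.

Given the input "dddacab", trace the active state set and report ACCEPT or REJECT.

Answer: ACCEPT

Derivation:
S₀ = ε-closure({0}) = {0,2}
'd' @ 1: {1,2,3,4}
'd' @ 2: {1,2,3,4}
'd' @ 3: {1,2,3,4}
'a' @ 4: {5,6}
'c' @ 5: {7,8,10}
'a' @ 6: {11,12}
'b' @ 7: {9,10,13}  (accept∈set)
after full input: {9,10,13}  (accept=9 in)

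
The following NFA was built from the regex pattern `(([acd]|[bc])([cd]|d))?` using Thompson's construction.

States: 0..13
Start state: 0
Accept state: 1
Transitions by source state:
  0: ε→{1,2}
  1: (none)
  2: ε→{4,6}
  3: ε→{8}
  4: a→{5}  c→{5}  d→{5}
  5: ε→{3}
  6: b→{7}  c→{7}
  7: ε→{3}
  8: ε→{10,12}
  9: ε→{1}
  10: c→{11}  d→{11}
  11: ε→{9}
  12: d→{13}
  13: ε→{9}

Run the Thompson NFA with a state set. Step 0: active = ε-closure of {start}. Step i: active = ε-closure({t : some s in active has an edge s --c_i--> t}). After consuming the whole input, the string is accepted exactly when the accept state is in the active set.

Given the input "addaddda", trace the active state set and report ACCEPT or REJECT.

Answer: REJECT

Trace:
initial (ε-close {0}): {0,1,2,4,6}
'a' @ 1: {3,5,8,10,12}
'd' @ 2: {1,9,11,13}  ✓accept
'd' @ 3: {}  — dead — no transitions
rest 'addda' ignored (set empty)
end set {} — state 1 not in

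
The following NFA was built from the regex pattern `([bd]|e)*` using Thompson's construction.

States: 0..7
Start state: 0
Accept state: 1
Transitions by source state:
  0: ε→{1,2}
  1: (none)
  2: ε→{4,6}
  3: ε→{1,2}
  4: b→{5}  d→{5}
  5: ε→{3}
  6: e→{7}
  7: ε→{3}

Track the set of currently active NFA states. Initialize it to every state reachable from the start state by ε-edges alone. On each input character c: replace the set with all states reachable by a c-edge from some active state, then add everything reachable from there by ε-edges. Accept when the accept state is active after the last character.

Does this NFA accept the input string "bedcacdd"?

start: ε-closure({0}) = {0,1,2,4,6}
'b' @ 1: {1,2,3,4,5,6}  ✓accept
'e' @ 2: {1,2,3,4,6,7}  ✓accept
'd' @ 3: {1,2,3,4,5,6}  ✓accept
'c' @ 4: {}  — state set empty
rest 'acdd' ignored (set empty)
end set {} — state 1 not in

Answer: REJECT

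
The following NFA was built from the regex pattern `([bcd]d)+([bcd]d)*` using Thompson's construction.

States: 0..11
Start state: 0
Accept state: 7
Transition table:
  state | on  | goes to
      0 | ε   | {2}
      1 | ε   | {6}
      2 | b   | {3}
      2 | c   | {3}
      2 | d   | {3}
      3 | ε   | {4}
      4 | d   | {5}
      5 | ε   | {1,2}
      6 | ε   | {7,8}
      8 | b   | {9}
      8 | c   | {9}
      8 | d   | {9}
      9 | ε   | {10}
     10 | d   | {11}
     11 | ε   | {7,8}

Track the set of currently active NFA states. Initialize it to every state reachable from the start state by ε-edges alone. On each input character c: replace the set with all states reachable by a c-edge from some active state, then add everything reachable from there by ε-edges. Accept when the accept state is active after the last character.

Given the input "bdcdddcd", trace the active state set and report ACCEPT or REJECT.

Answer: ACCEPT

Steps:
initial (ε-close {0}): {0,2}
'b' @ 1: {3,4}
'd' @ 2: {1,2,5,6,7,8}  [accepting]
'c' @ 3: {3,4,9,10}
'd' @ 4: {1,2,5,6,7,8,11}  [accepting]
'd' @ 5: {3,4,9,10}
'd' @ 6: {1,2,5,6,7,8,11}  [accepting]
'c' @ 7: {3,4,9,10}
'd' @ 8: {1,2,5,6,7,8,11}  [accepting]
final: {1,2,5,6,7,8,11}; accept 7 in set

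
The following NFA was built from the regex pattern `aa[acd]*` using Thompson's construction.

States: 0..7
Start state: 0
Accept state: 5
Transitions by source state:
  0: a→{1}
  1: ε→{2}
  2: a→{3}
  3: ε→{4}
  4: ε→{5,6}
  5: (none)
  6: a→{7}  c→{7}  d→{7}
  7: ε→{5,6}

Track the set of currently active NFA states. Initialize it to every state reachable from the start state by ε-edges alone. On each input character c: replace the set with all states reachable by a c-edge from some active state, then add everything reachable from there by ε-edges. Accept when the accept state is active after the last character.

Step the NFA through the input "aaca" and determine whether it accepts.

Answer: ACCEPT

Derivation:
S₀ = ε-closure({0}) = {0}
'a' @ 1: {1,2}
'a' @ 2: {3,4,5,6}  (accept∈set)
'c' @ 3: {5,6,7}  (accept∈set)
'a' @ 4: {5,6,7}  (accept∈set)
after full input: {5,6,7}  (accept=5 in)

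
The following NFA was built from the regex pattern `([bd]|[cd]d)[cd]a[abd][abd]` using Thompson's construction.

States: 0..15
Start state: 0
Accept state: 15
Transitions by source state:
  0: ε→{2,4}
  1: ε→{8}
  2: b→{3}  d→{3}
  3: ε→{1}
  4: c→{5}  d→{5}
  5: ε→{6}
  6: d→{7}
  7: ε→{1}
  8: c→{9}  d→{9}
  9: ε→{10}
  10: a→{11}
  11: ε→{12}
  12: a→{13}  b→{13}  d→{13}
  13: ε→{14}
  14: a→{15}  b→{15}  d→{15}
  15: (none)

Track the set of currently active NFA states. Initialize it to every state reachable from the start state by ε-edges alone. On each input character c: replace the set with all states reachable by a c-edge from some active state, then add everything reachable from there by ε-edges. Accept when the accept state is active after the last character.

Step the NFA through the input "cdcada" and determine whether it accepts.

S₀ = ε-closure({0}) = {0,2,4}
'c' @ 1: {5,6}
'd' @ 2: {1,7,8}
'c' @ 3: {9,10}
'a' @ 4: {11,12}
'd' @ 5: {13,14}
'a' @ 6: {15}  (accept∈set)
after full input: {15}  (accept=15 in)

Answer: ACCEPT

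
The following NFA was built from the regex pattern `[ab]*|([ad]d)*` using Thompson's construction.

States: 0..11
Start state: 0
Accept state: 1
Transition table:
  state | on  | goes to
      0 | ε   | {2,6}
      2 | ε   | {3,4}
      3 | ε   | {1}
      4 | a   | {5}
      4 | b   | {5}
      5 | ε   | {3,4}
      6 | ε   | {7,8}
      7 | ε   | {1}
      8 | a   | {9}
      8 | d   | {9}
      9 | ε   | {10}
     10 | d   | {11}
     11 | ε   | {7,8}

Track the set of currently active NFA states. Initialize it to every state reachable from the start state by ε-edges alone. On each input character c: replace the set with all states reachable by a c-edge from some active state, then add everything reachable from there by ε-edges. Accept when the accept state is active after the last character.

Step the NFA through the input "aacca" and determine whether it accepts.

initial (ε-close {0}): {0,1,2,3,4,6,7,8}
'a' @ 1: {1,3,4,5,9,10}  (accept∈set)
'a' @ 2: {1,3,4,5}  (accept∈set)
'c' @ 3: {}  — no active states
rest 'ca' ignored (set empty)
end set {} — state 1 not in

Answer: REJECT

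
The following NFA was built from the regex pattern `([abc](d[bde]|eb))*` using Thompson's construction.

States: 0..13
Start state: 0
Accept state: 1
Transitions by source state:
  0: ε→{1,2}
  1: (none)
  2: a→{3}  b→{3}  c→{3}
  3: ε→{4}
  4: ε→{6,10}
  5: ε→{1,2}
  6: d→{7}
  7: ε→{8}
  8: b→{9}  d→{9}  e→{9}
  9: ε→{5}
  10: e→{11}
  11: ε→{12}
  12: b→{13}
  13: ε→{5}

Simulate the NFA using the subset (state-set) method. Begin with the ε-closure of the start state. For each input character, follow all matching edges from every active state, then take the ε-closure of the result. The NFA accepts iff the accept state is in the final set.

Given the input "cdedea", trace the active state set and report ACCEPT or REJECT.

initial (ε-close {0}): {0,1,2}
'c' @ 1: {3,4,6,10}
'd' @ 2: {7,8}
'e' @ 3: {1,2,5,9}  (accept∈set)
'd' @ 4: {}  — no active states
rest 'ea' ignored (set empty)
after full input: {}  (accept=1 not in)

Answer: REJECT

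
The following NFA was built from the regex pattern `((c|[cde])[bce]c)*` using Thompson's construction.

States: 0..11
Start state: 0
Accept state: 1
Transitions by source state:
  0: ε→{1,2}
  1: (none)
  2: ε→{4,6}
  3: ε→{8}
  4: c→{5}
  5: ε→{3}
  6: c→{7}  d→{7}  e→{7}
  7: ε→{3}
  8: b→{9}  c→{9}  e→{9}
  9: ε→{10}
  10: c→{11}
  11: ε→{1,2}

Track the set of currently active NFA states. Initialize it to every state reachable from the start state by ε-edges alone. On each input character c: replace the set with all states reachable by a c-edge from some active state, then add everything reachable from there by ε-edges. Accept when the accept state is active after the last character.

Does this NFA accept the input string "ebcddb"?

S₀ = ε-closure({0}) = {0,1,2,4,6}
'e' @ 1: {3,7,8}
'b' @ 2: {9,10}
'c' @ 3: {1,2,4,6,11}  (accept∈set)
'd' @ 4: {3,7,8}
'd' @ 5: {}  — dead — no transitions
rest 'b' ignored (set empty)
final: {}; accept 1 not in set

Answer: REJECT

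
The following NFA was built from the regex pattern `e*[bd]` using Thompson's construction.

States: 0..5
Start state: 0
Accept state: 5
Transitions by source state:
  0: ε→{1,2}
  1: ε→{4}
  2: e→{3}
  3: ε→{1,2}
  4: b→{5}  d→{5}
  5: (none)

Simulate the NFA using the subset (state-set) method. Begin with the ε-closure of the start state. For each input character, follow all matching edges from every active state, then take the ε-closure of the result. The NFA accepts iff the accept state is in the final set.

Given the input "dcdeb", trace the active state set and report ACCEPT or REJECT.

initial (ε-close {0}): {0,1,2,4}
'd' @ 1: {5}  (accept∈set)
'c' @ 2: {}  — state set empty
rest 'deb' ignored (set empty)
end set {} — state 5 not in

Answer: REJECT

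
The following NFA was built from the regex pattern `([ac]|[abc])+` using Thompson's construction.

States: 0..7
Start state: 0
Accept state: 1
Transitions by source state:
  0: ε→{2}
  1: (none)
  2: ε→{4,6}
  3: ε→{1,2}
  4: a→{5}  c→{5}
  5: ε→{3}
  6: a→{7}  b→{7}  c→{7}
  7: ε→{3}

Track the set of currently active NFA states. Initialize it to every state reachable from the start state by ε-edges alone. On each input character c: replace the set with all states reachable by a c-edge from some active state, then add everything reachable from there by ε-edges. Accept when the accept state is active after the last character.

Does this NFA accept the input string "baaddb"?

Answer: REJECT

Steps:
initial (ε-close {0}): {0,2,4,6}
'b' @ 1: {1,2,3,4,6,7}  ✓accept
'a' @ 2: {1,2,3,4,5,6,7}  ✓accept
'a' @ 3: {1,2,3,4,5,6,7}  ✓accept
'd' @ 4: {}  — dead — no transitions
rest 'db' ignored (set empty)
after full input: {}  (accept=1 not in)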